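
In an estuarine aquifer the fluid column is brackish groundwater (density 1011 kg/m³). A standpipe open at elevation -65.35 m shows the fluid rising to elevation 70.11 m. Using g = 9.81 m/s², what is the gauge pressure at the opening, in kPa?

Pressure head ψ = h − z = 70.11 − (-65.35) = 135.46 m.
P = ρgψ = 1011 × 9.81 × 135.46 = 1343480 Pa ≈ 1340 kPa.

P ≈ 1340 kPa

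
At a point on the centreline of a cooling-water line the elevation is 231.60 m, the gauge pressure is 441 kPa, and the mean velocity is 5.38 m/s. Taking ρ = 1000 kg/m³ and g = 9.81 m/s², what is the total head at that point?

h ≈ 278.03 m

Pressure head ψ = P/(ρg) = 441×1000 / (1000 × 9.81) = 44.95 m.
Velocity head = v²/(2g) = 5.38² / (2 × 9.81) = 1.475 m.
h = z + ψ + v²/(2g) = 231.60 + 44.95 + 1.475 = 278.03 m.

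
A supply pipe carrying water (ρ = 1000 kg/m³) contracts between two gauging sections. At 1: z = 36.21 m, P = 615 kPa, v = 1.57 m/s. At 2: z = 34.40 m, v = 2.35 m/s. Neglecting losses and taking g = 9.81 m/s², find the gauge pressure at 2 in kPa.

P₂ ≈ 631 kPa

Pressure head at 1: ψ₁ = P₁/(ρg) = 615×1000 / (1000 × 9.81) = 62.69 m.
Velocity heads: v₁²/2g = 1.57²/19.62 = 0.126 m; v₂²/2g = 2.35²/19.62 = 0.281 m.
Total head H = z₁ + ψ₁ + v₁²/2g = 36.21 + 62.69 + 0.126 = 99.03 m.
ψ₂ = H − z₂ − v₂²/2g = 99.03 − 34.40 − 0.281 = 64.35 m.
P₂ = ρgψ₂ = 1000 × 9.81 × 64.35 ≈ 631 kPa.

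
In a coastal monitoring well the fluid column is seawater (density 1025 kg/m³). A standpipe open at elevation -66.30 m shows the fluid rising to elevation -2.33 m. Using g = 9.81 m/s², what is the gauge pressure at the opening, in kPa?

Pressure head ψ = h − z = -2.33 − (-66.30) = 63.97 m.
P = ρgψ = 1025 × 9.81 × 63.97 = 643234 Pa ≈ 643 kPa.

P ≈ 643 kPa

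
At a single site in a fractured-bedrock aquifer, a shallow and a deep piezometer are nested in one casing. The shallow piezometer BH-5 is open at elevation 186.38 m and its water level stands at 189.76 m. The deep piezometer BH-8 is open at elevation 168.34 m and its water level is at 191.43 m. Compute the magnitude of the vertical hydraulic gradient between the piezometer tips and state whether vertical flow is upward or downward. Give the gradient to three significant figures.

|i_v| ≈ 0.0926; vertical flow is upward

Total head at BH-5: h = 189.76 m (water level in the standpipe).
Total head at BH-8: h = 191.43 m.
Δh = h(BH-5) − h(BH-8) = 189.76 − 191.43 = -1.67 m.
Vertical separation Δz = 186.38 − 168.34 = 18.04 m.
|i_v| = |Δh| / Δz = 1.67 / 18.04 = 0.0926.
Head is higher in the deep piezometer, so vertical flow is upward (discharge condition).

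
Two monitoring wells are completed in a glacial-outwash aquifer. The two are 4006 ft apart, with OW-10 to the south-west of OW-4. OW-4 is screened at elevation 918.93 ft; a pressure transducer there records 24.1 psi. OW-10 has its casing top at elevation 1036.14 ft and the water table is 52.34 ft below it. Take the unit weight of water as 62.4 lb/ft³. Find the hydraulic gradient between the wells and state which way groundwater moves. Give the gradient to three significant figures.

i ≈ 0.00231; groundwater flows toward the north-east

Pressure head at OW-4: ψ = 144·P/γ = 144 × 24.1 / 62.4 = 55.62 ft.
Total head at OW-4: h = z + ψ = 918.93 + 55.62 = 974.55 ft.
Total head at OW-10: h = 1036.14 − 52.34 = 983.80 ft.
Head difference: h(OW-4) − h(OW-10) = 974.55 − 983.80 = -9.25 ft.
Hydraulic gradient: i = |Δh| / L = 9.25 / 4006 = 0.00231.
Flow is from higher to lower head: from OW-10 toward OW-4, i.e. toward the north-east.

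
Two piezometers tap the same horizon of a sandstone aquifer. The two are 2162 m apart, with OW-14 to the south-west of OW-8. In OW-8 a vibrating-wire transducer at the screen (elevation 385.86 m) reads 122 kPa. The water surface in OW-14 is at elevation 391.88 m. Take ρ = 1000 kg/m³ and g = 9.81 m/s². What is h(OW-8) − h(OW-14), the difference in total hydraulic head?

Δh ≈ 6.42 m

Pressure head at OW-8: ψ = P/(ρg) = 122×1000 / (1000 × 9.81) = 12.44 m.
Total head at OW-8: h = z + ψ = 385.86 + 12.44 = 398.30 m.
Total head at OW-14: h = 391.88 m (water level in the piezometer is the total head).
Head difference: h(OW-8) − h(OW-14) = 398.30 − 391.88 = 6.42 m.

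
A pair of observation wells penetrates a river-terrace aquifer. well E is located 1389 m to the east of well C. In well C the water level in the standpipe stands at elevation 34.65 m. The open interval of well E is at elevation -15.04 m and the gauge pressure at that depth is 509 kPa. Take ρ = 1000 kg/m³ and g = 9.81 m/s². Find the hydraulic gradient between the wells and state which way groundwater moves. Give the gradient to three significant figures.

Total head at well C: h = 34.65 m (water level in the piezometer is the total head).
Pressure head at well E: ψ = P/(ρg) = 509×1000 / (1000 × 9.81) = 51.89 m.
Total head at well E: h = z + ψ = -15.04 + 51.89 = 36.85 m.
Head difference: h(well C) − h(well E) = 34.65 − 36.85 = -2.20 m.
Hydraulic gradient: i = |Δh| / L = 2.20 / 1389 = 0.00158.
Flow is from higher to lower head: from well E toward well C, i.e. toward the west.

i ≈ 0.00158; groundwater flows toward the west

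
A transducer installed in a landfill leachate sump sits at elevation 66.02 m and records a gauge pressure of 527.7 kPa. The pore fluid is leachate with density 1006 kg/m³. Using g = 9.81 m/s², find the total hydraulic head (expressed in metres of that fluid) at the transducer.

ψ = P/(ρg) = 527.7×1000 / (1006 × 9.81) = 53.47 m.
h = z + ψ = 66.02 + 53.47 = 119.49 m.

h ≈ 119.49 m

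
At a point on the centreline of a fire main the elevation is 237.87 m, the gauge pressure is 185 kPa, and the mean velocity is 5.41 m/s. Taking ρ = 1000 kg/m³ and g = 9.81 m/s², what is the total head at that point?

h ≈ 258.22 m

Pressure head ψ = P/(ρg) = 185×1000 / (1000 × 9.81) = 18.86 m.
Velocity head = v²/(2g) = 5.41² / (2 × 9.81) = 1.492 m.
h = z + ψ + v²/(2g) = 237.87 + 18.86 + 1.492 = 258.22 m.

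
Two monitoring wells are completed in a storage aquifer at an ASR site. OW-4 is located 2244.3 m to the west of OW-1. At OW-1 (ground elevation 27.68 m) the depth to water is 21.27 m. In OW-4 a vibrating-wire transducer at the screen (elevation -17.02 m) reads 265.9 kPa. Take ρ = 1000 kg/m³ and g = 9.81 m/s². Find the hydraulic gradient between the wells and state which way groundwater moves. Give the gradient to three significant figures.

i ≈ 0.00164; groundwater flows toward the east

Total head at OW-1: h = 27.68 − 21.27 = 6.41 m.
Pressure head at OW-4: ψ = P/(ρg) = 265.9×1000 / (1000 × 9.81) = 27.10 m.
Total head at OW-4: h = z + ψ = -17.02 + 27.10 = 10.08 m.
Head difference: h(OW-1) − h(OW-4) = 6.41 − 10.08 = -3.67 m.
Hydraulic gradient: i = |Δh| / L = 3.67 / 2244.3 = 0.00164.
Flow is from higher to lower head: from OW-4 toward OW-1, i.e. toward the east.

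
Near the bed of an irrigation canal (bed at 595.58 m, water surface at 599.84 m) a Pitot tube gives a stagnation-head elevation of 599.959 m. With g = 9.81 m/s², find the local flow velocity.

Near the bed, under hydrostatic conditions, the piezometric head (z + ψ) equals the free-surface elevation, 599.84 m.
Velocity head = total − piezometric = 599.959 − 599.84 = 0.119 m.
v = √(2g·h_v) = √(2 × 9.81 × 0.119) = 1.53 m/s.

v ≈ 1.53 m/s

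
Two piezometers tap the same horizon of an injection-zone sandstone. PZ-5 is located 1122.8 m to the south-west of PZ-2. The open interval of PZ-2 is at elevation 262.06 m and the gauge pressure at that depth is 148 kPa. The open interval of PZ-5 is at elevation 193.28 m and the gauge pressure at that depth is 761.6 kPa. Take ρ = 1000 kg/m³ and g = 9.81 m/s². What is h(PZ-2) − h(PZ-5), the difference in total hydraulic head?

Δh ≈ 6.23 m

Pressure head at PZ-2: ψ = P/(ρg) = 148×1000 / (1000 × 9.81) = 15.09 m.
Total head at PZ-2: h = z + ψ = 262.06 + 15.09 = 277.15 m.
Pressure head at PZ-5: ψ = P/(ρg) = 761.6×1000 / (1000 × 9.81) = 77.64 m.
Total head at PZ-5: h = z + ψ = 193.28 + 77.64 = 270.92 m.
Head difference: h(PZ-2) − h(PZ-5) = 277.15 − 270.92 = 6.23 m.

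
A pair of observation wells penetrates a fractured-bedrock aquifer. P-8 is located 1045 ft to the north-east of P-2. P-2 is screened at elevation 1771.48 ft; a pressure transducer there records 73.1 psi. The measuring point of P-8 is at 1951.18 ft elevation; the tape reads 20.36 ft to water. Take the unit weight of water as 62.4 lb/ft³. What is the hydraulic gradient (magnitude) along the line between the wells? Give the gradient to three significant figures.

Pressure head at P-2: ψ = 144·P/γ = 144 × 73.1 / 62.4 = 168.69 ft.
Total head at P-2: h = z + ψ = 1771.48 + 168.69 = 1940.17 ft.
Total head at P-8: h = 1951.18 − 20.36 = 1930.82 ft.
Head difference: h(P-2) − h(P-8) = 1940.17 − 1930.82 = 9.35 ft.
Hydraulic gradient: i = |Δh| / L = 9.35 / 1045 = 0.00895.

i ≈ 0.00895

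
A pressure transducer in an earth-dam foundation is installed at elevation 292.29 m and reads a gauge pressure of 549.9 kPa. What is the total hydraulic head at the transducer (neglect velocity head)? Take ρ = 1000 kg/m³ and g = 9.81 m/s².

ψ = P/(ρg) = 549.9×1000 / (1000 × 9.81) = 56.06 m.
h = z + ψ = 292.29 + 56.06 = 348.35 m.

h ≈ 348.35 m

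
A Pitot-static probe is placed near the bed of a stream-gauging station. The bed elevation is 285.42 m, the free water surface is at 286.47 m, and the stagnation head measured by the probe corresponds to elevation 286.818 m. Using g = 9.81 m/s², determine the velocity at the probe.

v ≈ 2.61 m/s

Near the bed, under hydrostatic conditions, the piezometric head (z + ψ) equals the free-surface elevation, 286.47 m.
Velocity head = total − piezometric = 286.818 − 286.47 = 0.348 m.
v = √(2g·h_v) = √(2 × 9.81 × 0.348) = 2.61 m/s.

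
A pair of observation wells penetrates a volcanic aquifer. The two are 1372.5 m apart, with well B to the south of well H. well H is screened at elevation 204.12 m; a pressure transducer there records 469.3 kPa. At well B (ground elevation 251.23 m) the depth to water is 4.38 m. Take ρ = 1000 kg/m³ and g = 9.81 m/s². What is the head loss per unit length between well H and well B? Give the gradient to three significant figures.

Pressure head at well H: ψ = P/(ρg) = 469.3×1000 / (1000 × 9.81) = 47.84 m.
Total head at well H: h = z + ψ = 204.12 + 47.84 = 251.96 m.
Total head at well B: h = 251.23 − 4.38 = 246.85 m.
Head difference: h(well H) − h(well B) = 251.96 − 246.85 = 5.11 m.
Hydraulic gradient: i = |Δh| / L = 5.11 / 1372.5 = 0.00372.

i ≈ 0.00372 m/m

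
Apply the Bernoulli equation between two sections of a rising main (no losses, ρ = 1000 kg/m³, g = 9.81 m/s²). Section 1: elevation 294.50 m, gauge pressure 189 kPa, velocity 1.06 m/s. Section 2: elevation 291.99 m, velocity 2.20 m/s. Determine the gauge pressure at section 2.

P₂ ≈ 212 kPa

Pressure head at 1: ψ₁ = P₁/(ρg) = 189×1000 / (1000 × 9.81) = 19.27 m.
Velocity heads: v₁²/2g = 1.06²/19.62 = 0.057 m; v₂²/2g = 2.20²/19.62 = 0.247 m.
Total head H = z₁ + ψ₁ + v₁²/2g = 294.50 + 19.27 + 0.057 = 313.83 m.
ψ₂ = H − z₂ − v₂²/2g = 313.83 − 291.99 − 0.247 = 21.59 m.
P₂ = ρgψ₂ = 1000 × 9.81 × 21.59 ≈ 212 kPa.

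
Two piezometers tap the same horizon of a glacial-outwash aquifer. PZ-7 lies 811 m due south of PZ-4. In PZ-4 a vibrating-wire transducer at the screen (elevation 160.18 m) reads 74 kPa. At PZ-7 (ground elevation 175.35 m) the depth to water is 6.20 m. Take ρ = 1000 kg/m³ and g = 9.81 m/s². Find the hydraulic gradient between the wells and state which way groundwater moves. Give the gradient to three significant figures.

Pressure head at PZ-4: ψ = P/(ρg) = 74×1000 / (1000 × 9.81) = 7.54 m.
Total head at PZ-4: h = z + ψ = 160.18 + 7.54 = 167.72 m.
Total head at PZ-7: h = 175.35 − 6.20 = 169.15 m.
Head difference: h(PZ-4) − h(PZ-7) = 167.72 − 169.15 = -1.43 m.
Hydraulic gradient: i = |Δh| / L = 1.43 / 811 = 0.00176.
Flow is from higher to lower head: from PZ-7 toward PZ-4, i.e. toward the north.

i ≈ 0.00176; groundwater flows toward the north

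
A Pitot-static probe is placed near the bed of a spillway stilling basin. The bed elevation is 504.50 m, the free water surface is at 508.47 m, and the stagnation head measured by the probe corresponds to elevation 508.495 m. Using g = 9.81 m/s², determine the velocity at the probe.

v ≈ 0.700 m/s

Near the bed, under hydrostatic conditions, the piezometric head (z + ψ) equals the free-surface elevation, 508.47 m.
Velocity head = total − piezometric = 508.495 − 508.47 = 0.025 m.
v = √(2g·h_v) = √(2 × 9.81 × 0.025) = 0.700 m/s.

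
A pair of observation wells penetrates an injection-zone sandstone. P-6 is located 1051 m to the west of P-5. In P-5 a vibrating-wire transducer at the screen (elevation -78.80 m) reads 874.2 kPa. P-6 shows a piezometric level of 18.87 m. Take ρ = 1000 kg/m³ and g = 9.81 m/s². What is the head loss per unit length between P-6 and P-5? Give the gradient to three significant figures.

i ≈ 0.00814 m/m

Pressure head at P-5: ψ = P/(ρg) = 874.2×1000 / (1000 × 9.81) = 89.11 m.
Total head at P-5: h = z + ψ = -78.80 + 89.11 = 10.31 m.
Total head at P-6: h = 18.87 m (water level in the piezometer is the total head).
Head difference: h(P-5) − h(P-6) = 10.31 − 18.87 = -8.56 m.
Hydraulic gradient: i = |Δh| / L = 8.56 / 1051 = 0.00814.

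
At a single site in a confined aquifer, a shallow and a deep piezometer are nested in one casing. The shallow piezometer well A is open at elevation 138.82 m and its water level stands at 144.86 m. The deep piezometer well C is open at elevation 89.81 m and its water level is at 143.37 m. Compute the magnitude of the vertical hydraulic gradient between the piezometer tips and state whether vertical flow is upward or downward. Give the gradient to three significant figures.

|i_v| ≈ 0.0304; vertical flow is downward

Total head at well A: h = 144.86 m (water level in the standpipe).
Total head at well C: h = 143.37 m.
Δh = h(well A) − h(well C) = 144.86 − 143.37 = 1.49 m.
Vertical separation Δz = 138.82 − 89.81 = 49.01 m.
|i_v| = |Δh| / Δz = 1.49 / 49.01 = 0.0304.
Head is higher in the shallow piezometer, so vertical flow is downward (recharge condition).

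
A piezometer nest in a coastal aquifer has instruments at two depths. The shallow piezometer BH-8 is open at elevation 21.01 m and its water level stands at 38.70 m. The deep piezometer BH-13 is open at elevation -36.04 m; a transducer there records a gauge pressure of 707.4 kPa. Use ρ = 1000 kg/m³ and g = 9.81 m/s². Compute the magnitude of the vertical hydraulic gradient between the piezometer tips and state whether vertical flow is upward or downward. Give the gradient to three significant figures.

|i_v| ≈ 0.0461; vertical flow is downward

Total head at BH-8: h = 38.70 m (water level in the standpipe).
Pressure head at BH-13: ψ = P/(ρg) = 707.4×1000 / (1000 × 9.81) = 72.11 m.
Total head at BH-13: h = z + ψ = -36.04 + 72.11 = 36.07 m.
Δh = h(BH-8) − h(BH-13) = 38.70 − 36.07 = 2.63 m.
Vertical separation Δz = 21.01 − (-36.04) = 57.05 m.
|i_v| = |Δh| / Δz = 2.63 / 57.05 = 0.0461.
Head is higher in the shallow piezometer, so vertical flow is downward (recharge condition).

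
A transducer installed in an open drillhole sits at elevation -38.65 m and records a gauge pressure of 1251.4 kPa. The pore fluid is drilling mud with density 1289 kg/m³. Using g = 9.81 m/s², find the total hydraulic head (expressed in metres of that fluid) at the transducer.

h ≈ 60.31 m

ψ = P/(ρg) = 1251.4×1000 / (1289 × 9.81) = 98.96 m.
h = z + ψ = -38.65 + 98.96 = 60.31 m.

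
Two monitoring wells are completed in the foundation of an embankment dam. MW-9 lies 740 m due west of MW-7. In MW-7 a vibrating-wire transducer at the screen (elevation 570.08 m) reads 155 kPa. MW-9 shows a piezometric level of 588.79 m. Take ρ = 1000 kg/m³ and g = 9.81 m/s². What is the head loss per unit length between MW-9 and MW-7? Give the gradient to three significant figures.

i ≈ 0.00393 m/m

Pressure head at MW-7: ψ = P/(ρg) = 155×1000 / (1000 × 9.81) = 15.80 m.
Total head at MW-7: h = z + ψ = 570.08 + 15.80 = 585.88 m.
Total head at MW-9: h = 588.79 m (water level in the piezometer is the total head).
Head difference: h(MW-7) − h(MW-9) = 585.88 − 588.79 = -2.91 m.
Hydraulic gradient: i = |Δh| / L = 2.91 / 740 = 0.00393.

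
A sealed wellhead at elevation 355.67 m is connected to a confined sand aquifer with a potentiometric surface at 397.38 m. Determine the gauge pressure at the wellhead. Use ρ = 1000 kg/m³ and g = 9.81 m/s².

Head above the cap: Δh = 397.38 − 355.67 = 41.71 m.
P = ρgΔh = 1000 × 9.81 × 41.71 = 409175 Pa ≈ 409 kPa.

P ≈ 409 kPa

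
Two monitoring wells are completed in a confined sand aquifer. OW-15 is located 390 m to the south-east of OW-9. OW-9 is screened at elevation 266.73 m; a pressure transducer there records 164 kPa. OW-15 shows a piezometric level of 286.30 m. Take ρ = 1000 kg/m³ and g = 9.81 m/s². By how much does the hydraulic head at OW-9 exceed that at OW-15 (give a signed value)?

Pressure head at OW-9: ψ = P/(ρg) = 164×1000 / (1000 × 9.81) = 16.72 m.
Total head at OW-9: h = z + ψ = 266.73 + 16.72 = 283.45 m.
Total head at OW-15: h = 286.30 m (water level in the piezometer is the total head).
Head difference: h(OW-9) − h(OW-15) = 283.45 − 286.30 = -2.85 m.

Δh ≈ -2.85 m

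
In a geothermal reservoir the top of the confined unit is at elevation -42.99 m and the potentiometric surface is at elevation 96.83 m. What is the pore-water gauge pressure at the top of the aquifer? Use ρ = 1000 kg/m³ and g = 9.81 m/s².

P ≈ 1370 kPa

Pressure head at the aquifer top: ψ = h − z = 96.83 − (-42.99) = 139.82 m.
P = ρgψ = 1000 × 9.81 × 139.82 = 1371634 Pa ≈ 1370 kPa.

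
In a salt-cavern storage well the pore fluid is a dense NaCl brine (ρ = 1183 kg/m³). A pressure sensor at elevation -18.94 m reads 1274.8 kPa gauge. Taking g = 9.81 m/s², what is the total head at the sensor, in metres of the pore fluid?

h ≈ 90.91 m

ψ = P/(ρg) = 1274.8×1000 / (1183 × 9.81) = 109.85 m.
h = z + ψ = -18.94 + 109.85 = 90.91 m.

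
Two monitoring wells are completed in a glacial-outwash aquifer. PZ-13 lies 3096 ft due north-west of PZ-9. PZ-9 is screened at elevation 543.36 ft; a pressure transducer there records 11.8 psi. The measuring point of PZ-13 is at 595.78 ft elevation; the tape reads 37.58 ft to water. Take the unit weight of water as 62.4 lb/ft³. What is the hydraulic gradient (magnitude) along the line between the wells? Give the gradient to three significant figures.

i ≈ 0.00400

Pressure head at PZ-9: ψ = 144·P/γ = 144 × 11.8 / 62.4 = 27.23 ft.
Total head at PZ-9: h = z + ψ = 543.36 + 27.23 = 570.59 ft.
Total head at PZ-13: h = 595.78 − 37.58 = 558.20 ft.
Head difference: h(PZ-9) − h(PZ-13) = 570.59 − 558.20 = 12.39 ft.
Hydraulic gradient: i = |Δh| / L = 12.39 / 3096 = 0.00400.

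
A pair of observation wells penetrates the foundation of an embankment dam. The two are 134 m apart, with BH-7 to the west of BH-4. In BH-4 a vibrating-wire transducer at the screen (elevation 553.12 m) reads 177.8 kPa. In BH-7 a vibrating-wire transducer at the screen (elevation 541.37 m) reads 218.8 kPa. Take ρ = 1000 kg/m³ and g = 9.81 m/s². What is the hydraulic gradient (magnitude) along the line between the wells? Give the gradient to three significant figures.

i ≈ 0.0565

Pressure head at BH-4: ψ = P/(ρg) = 177.8×1000 / (1000 × 9.81) = 18.12 m.
Total head at BH-4: h = z + ψ = 553.12 + 18.12 = 571.24 m.
Pressure head at BH-7: ψ = P/(ρg) = 218.8×1000 / (1000 × 9.81) = 22.30 m.
Total head at BH-7: h = z + ψ = 541.37 + 22.30 = 563.67 m.
Head difference: h(BH-4) − h(BH-7) = 571.24 − 563.67 = 7.57 m.
Hydraulic gradient: i = |Δh| / L = 7.57 / 134 = 0.0565.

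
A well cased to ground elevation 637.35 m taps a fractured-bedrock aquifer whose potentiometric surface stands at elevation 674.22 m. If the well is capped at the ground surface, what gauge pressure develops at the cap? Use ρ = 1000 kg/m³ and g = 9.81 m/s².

Head above the cap: Δh = 674.22 − 637.35 = 36.87 m.
P = ρgΔh = 1000 × 9.81 × 36.87 = 361695 Pa ≈ 362 kPa.

P ≈ 362 kPa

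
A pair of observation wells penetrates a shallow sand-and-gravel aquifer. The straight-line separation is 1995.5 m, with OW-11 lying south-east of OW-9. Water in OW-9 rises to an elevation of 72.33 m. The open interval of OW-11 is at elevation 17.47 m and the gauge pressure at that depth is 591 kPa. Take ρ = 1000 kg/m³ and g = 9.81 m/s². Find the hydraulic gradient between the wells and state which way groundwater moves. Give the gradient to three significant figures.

Total head at OW-9: h = 72.33 m (water level in the piezometer is the total head).
Pressure head at OW-11: ψ = P/(ρg) = 591×1000 / (1000 × 9.81) = 60.24 m.
Total head at OW-11: h = z + ψ = 17.47 + 60.24 = 77.71 m.
Head difference: h(OW-9) − h(OW-11) = 72.33 − 77.71 = -5.38 m.
Hydraulic gradient: i = |Δh| / L = 5.38 / 1995.5 = 0.00270.
Flow is from higher to lower head: from OW-11 toward OW-9, i.e. toward the north-west.

i ≈ 0.00270; groundwater flows toward the north-west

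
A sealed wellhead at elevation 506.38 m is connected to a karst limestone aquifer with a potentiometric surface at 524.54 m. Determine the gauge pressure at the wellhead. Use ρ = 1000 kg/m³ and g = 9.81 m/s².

Head above the cap: Δh = 524.54 − 506.38 = 18.16 m.
P = ρgΔh = 1000 × 9.81 × 18.16 = 178150 Pa ≈ 178 kPa.

P ≈ 178 kPa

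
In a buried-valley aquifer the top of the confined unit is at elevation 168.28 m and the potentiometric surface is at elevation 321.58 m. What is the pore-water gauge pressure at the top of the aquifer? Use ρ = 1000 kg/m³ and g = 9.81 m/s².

Pressure head at the aquifer top: ψ = h − z = 321.58 − 168.28 = 153.30 m.
P = ρgψ = 1000 × 9.81 × 153.30 = 1503873 Pa ≈ 1500 kPa.

P ≈ 1500 kPa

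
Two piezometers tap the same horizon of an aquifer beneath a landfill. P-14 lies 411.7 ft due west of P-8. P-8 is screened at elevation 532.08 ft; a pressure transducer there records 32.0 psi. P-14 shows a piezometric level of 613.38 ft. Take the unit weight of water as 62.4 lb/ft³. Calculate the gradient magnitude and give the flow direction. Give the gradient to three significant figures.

i ≈ 0.0181; groundwater flows toward the east

Pressure head at P-8: ψ = 144·P/γ = 144 × 32.0 / 62.4 = 73.85 ft.
Total head at P-8: h = z + ψ = 532.08 + 73.85 = 605.93 ft.
Total head at P-14: h = 613.38 ft (water level in the piezometer is the total head).
Head difference: h(P-8) − h(P-14) = 605.93 − 613.38 = -7.45 ft.
Hydraulic gradient: i = |Δh| / L = 7.45 / 411.7 = 0.0181.
Flow is from higher to lower head: from P-14 toward P-8, i.e. toward the east.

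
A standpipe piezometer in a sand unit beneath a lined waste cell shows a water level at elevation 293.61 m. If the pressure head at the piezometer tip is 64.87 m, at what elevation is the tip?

z = h − ψ = 293.61 − 64.87 = 228.74 m.

z ≈ 228.74 m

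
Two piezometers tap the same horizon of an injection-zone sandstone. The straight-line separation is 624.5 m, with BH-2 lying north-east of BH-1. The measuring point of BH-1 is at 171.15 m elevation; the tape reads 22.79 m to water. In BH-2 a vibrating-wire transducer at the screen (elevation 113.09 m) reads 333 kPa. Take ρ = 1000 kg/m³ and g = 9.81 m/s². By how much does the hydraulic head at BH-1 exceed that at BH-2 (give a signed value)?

Δh ≈ 1.33 m

Total head at BH-1: h = 171.15 − 22.79 = 148.36 m.
Pressure head at BH-2: ψ = P/(ρg) = 333×1000 / (1000 × 9.81) = 33.94 m.
Total head at BH-2: h = z + ψ = 113.09 + 33.94 = 147.03 m.
Head difference: h(BH-1) − h(BH-2) = 148.36 − 147.03 = 1.33 m.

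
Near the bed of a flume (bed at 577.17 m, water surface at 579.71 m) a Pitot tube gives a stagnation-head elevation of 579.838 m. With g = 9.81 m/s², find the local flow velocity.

Near the bed, under hydrostatic conditions, the piezometric head (z + ψ) equals the free-surface elevation, 579.71 m.
Velocity head = total − piezometric = 579.838 − 579.71 = 0.128 m.
v = √(2g·h_v) = √(2 × 9.81 × 0.128) = 1.58 m/s.

v ≈ 1.58 m/s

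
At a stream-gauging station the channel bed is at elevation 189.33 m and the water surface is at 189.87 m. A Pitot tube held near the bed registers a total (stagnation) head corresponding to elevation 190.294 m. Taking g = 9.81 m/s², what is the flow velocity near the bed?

Near the bed, under hydrostatic conditions, the piezometric head (z + ψ) equals the free-surface elevation, 189.87 m.
Velocity head = total − piezometric = 190.294 − 189.87 = 0.424 m.
v = √(2g·h_v) = √(2 × 9.81 × 0.424) = 2.88 m/s.

v ≈ 2.88 m/s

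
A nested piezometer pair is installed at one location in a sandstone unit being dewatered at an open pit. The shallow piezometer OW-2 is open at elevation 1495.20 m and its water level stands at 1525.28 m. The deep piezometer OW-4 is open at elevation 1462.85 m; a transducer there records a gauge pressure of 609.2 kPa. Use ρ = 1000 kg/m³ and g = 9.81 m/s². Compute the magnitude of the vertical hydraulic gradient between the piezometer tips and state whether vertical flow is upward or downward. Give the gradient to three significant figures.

Total head at OW-2: h = 1525.28 m (water level in the standpipe).
Pressure head at OW-4: ψ = P/(ρg) = 609.2×1000 / (1000 × 9.81) = 62.10 m.
Total head at OW-4: h = z + ψ = 1462.85 + 62.10 = 1524.95 m.
Δh = h(OW-2) − h(OW-4) = 1525.28 − 1524.95 = 0.33 m.
Vertical separation Δz = 1495.20 − 1462.85 = 32.35 m.
|i_v| = |Δh| / Δz = 0.33 / 32.35 = 0.0102.
Head is higher in the shallow piezometer, so vertical flow is downward (recharge condition).

|i_v| ≈ 0.0102; vertical flow is downward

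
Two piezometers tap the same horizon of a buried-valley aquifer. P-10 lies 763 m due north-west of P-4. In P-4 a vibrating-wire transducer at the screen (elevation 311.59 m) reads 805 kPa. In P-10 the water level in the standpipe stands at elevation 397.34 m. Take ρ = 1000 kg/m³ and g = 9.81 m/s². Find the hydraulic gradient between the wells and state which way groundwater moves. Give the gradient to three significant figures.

Pressure head at P-4: ψ = P/(ρg) = 805×1000 / (1000 × 9.81) = 82.06 m.
Total head at P-4: h = z + ψ = 311.59 + 82.06 = 393.65 m.
Total head at P-10: h = 397.34 m (water level in the piezometer is the total head).
Head difference: h(P-4) − h(P-10) = 393.65 − 397.34 = -3.69 m.
Hydraulic gradient: i = |Δh| / L = 3.69 / 763 = 0.00484.
Flow is from higher to lower head: from P-10 toward P-4, i.e. toward the south-east.

i ≈ 0.00484; groundwater flows toward the south-east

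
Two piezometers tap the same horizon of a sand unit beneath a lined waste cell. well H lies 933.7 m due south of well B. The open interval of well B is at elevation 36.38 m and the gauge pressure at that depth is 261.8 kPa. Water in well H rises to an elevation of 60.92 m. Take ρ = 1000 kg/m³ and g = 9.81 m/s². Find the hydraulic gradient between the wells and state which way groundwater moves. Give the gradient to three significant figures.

i ≈ 0.00230; groundwater flows toward the south

Pressure head at well B: ψ = P/(ρg) = 261.8×1000 / (1000 × 9.81) = 26.69 m.
Total head at well B: h = z + ψ = 36.38 + 26.69 = 63.07 m.
Total head at well H: h = 60.92 m (water level in the piezometer is the total head).
Head difference: h(well B) − h(well H) = 63.07 − 60.92 = 2.15 m.
Hydraulic gradient: i = |Δh| / L = 2.15 / 933.7 = 0.00230.
Flow is from higher to lower head: from well B toward well H, i.e. toward the south.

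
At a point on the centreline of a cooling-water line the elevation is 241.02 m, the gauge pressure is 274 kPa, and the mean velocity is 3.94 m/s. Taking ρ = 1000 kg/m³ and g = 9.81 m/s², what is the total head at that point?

Pressure head ψ = P/(ρg) = 274×1000 / (1000 × 9.81) = 27.93 m.
Velocity head = v²/(2g) = 3.94² / (2 × 9.81) = 0.791 m.
h = z + ψ + v²/(2g) = 241.02 + 27.93 + 0.791 = 269.74 m.

h ≈ 269.74 m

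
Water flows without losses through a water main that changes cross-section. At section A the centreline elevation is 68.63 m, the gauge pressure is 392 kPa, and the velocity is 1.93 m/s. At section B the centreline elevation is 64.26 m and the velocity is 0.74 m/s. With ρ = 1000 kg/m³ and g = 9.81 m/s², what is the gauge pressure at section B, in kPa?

Pressure head at A: ψ₁ = P₁/(ρg) = 392×1000 / (1000 × 9.81) = 39.96 m.
Velocity heads: v₁²/2g = 1.93²/19.62 = 0.190 m; v₂²/2g = 0.74²/19.62 = 0.028 m.
Total head H = z₁ + ψ₁ + v₁²/2g = 68.63 + 39.96 + 0.190 = 108.78 m.
ψ₂ = H − z₂ − v₂²/2g = 108.78 − 64.26 − 0.028 = 44.49 m.
P₂ = ρgψ₂ = 1000 × 9.81 × 44.49 ≈ 436 kPa.

P₂ ≈ 436 kPa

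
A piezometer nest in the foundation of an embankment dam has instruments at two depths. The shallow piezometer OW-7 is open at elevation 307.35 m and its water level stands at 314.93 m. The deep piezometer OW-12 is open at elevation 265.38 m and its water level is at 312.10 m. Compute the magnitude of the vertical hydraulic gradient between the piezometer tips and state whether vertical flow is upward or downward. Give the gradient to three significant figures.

|i_v| ≈ 0.0674; vertical flow is downward

Total head at OW-7: h = 314.93 m (water level in the standpipe).
Total head at OW-12: h = 312.10 m.
Δh = h(OW-7) − h(OW-12) = 314.93 − 312.10 = 2.83 m.
Vertical separation Δz = 307.35 − 265.38 = 41.97 m.
|i_v| = |Δh| / Δz = 2.83 / 41.97 = 0.0674.
Head is higher in the shallow piezometer, so vertical flow is downward (recharge condition).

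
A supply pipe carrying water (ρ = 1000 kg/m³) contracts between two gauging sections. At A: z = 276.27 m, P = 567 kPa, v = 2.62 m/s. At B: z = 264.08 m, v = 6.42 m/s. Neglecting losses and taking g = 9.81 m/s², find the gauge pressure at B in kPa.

P₂ ≈ 669 kPa

Pressure head at A: ψ₁ = P₁/(ρg) = 567×1000 / (1000 × 9.81) = 57.80 m.
Velocity heads: v₁²/2g = 2.62²/19.62 = 0.350 m; v₂²/2g = 6.42²/19.62 = 2.101 m.
Total head H = z₁ + ψ₁ + v₁²/2g = 276.27 + 57.80 + 0.350 = 334.42 m.
ψ₂ = H − z₂ − v₂²/2g = 334.42 − 264.08 − 2.101 = 68.24 m.
P₂ = ρgψ₂ = 1000 × 9.81 × 68.24 ≈ 669 kPa.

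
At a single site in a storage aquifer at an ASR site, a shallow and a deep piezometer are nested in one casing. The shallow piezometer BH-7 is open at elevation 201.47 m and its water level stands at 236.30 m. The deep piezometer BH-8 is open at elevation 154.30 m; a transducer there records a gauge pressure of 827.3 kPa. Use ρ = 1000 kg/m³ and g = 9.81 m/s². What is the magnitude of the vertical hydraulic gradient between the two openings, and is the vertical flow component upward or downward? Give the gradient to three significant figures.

Total head at BH-7: h = 236.30 m (water level in the standpipe).
Pressure head at BH-8: ψ = P/(ρg) = 827.3×1000 / (1000 × 9.81) = 84.33 m.
Total head at BH-8: h = z + ψ = 154.30 + 84.33 = 238.63 m.
Δh = h(BH-7) − h(BH-8) = 236.30 − 238.63 = -2.33 m.
Vertical separation Δz = 201.47 − 154.30 = 47.17 m.
|i_v| = |Δh| / Δz = 2.33 / 47.17 = 0.0494.
Head is higher in the deep piezometer, so vertical flow is upward (discharge condition).

|i_v| ≈ 0.0494; vertical flow is upward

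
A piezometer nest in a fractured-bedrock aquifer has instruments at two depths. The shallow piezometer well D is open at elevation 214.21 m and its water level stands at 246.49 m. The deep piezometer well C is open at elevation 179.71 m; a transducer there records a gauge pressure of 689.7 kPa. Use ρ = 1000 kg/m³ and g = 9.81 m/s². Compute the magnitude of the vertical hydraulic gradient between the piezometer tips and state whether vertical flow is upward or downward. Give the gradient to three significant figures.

|i_v| ≈ 0.102; vertical flow is upward

Total head at well D: h = 246.49 m (water level in the standpipe).
Pressure head at well C: ψ = P/(ρg) = 689.7×1000 / (1000 × 9.81) = 70.31 m.
Total head at well C: h = z + ψ = 179.71 + 70.31 = 250.02 m.
Δh = h(well D) − h(well C) = 246.49 − 250.02 = -3.53 m.
Vertical separation Δz = 214.21 − 179.71 = 34.50 m.
|i_v| = |Δh| / Δz = 3.53 / 34.50 = 0.102.
Head is higher in the deep piezometer, so vertical flow is upward (discharge condition).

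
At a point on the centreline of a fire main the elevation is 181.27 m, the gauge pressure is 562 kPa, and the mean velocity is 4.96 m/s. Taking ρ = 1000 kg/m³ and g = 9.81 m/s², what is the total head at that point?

h ≈ 239.81 m

Pressure head ψ = P/(ρg) = 562×1000 / (1000 × 9.81) = 57.29 m.
Velocity head = v²/(2g) = 4.96² / (2 × 9.81) = 1.254 m.
h = z + ψ + v²/(2g) = 181.27 + 57.29 + 1.254 = 239.81 m.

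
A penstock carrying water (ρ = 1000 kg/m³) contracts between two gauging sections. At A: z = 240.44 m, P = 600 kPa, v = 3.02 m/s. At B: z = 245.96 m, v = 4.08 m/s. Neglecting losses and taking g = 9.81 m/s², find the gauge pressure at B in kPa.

P₂ ≈ 542 kPa

Pressure head at A: ψ₁ = P₁/(ρg) = 600×1000 / (1000 × 9.81) = 61.16 m.
Velocity heads: v₁²/2g = 3.02²/19.62 = 0.465 m; v₂²/2g = 4.08²/19.62 = 0.848 m.
Total head H = z₁ + ψ₁ + v₁²/2g = 240.44 + 61.16 + 0.465 = 302.06 m.
ψ₂ = H − z₂ − v₂²/2g = 302.06 − 245.96 − 0.848 = 55.25 m.
P₂ = ρgψ₂ = 1000 × 9.81 × 55.25 ≈ 542 kPa.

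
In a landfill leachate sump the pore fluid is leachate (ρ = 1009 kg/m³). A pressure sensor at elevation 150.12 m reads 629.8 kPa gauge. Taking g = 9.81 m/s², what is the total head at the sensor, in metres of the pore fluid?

ψ = P/(ρg) = 629.8×1000 / (1009 × 9.81) = 63.63 m.
h = z + ψ = 150.12 + 63.63 = 213.75 m.

h ≈ 213.75 m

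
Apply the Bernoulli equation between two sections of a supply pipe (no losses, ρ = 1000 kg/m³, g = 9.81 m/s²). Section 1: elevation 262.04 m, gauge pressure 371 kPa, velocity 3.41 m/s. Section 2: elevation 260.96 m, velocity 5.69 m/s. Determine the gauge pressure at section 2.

Pressure head at 1: ψ₁ = P₁/(ρg) = 371×1000 / (1000 × 9.81) = 37.82 m.
Velocity heads: v₁²/2g = 3.41²/19.62 = 0.593 m; v₂²/2g = 5.69²/19.62 = 1.650 m.
Total head H = z₁ + ψ₁ + v₁²/2g = 262.04 + 37.82 + 0.593 = 300.45 m.
ψ₂ = H − z₂ − v₂²/2g = 300.45 − 260.96 − 1.650 = 37.84 m.
P₂ = ρgψ₂ = 1000 × 9.81 × 37.84 ≈ 371 kPa.

P₂ ≈ 371 kPa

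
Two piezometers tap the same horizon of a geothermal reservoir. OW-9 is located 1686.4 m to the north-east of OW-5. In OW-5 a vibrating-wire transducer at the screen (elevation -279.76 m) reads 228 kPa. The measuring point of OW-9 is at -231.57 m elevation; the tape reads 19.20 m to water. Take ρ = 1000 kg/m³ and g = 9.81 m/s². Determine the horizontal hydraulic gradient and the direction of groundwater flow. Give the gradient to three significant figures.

Pressure head at OW-5: ψ = P/(ρg) = 228×1000 / (1000 × 9.81) = 23.24 m.
Total head at OW-5: h = z + ψ = -279.76 + 23.24 = -256.52 m.
Total head at OW-9: h = -231.57 − 19.20 = -250.77 m.
Head difference: h(OW-5) − h(OW-9) = -256.52 − (-250.77) = -5.75 m.
Hydraulic gradient: i = |Δh| / L = 5.75 / 1686.4 = 0.00341.
Flow is from higher to lower head: from OW-9 toward OW-5, i.e. toward the south-west.

i ≈ 0.00341; groundwater flows toward the south-west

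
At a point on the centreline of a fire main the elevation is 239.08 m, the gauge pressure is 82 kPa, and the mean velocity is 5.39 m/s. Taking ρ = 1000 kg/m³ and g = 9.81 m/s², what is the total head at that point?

h ≈ 248.92 m

Pressure head ψ = P/(ρg) = 82×1000 / (1000 × 9.81) = 8.36 m.
Velocity head = v²/(2g) = 5.39² / (2 × 9.81) = 1.481 m.
h = z + ψ + v²/(2g) = 239.08 + 8.36 + 1.481 = 248.92 m.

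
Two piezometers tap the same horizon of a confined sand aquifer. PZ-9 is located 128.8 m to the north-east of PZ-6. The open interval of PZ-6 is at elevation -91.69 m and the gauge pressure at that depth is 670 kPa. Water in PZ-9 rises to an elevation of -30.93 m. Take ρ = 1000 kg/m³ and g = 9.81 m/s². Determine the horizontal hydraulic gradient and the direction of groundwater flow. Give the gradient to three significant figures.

Pressure head at PZ-6: ψ = P/(ρg) = 670×1000 / (1000 × 9.81) = 68.30 m.
Total head at PZ-6: h = z + ψ = -91.69 + 68.30 = -23.39 m.
Total head at PZ-9: h = -30.93 m (water level in the piezometer is the total head).
Head difference: h(PZ-6) − h(PZ-9) = -23.39 − (-30.93) = 7.54 m.
Hydraulic gradient: i = |Δh| / L = 7.54 / 128.8 = 0.0585.
Flow is from higher to lower head: from PZ-6 toward PZ-9, i.e. toward the north-east.

i ≈ 0.0585; groundwater flows toward the north-east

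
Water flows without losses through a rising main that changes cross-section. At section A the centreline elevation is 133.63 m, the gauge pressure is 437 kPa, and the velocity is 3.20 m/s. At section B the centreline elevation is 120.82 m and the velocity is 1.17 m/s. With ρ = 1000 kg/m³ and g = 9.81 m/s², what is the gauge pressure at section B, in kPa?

P₂ ≈ 567 kPa

Pressure head at A: ψ₁ = P₁/(ρg) = 437×1000 / (1000 × 9.81) = 44.55 m.
Velocity heads: v₁²/2g = 3.20²/19.62 = 0.522 m; v₂²/2g = 1.17²/19.62 = 0.070 m.
Total head H = z₁ + ψ₁ + v₁²/2g = 133.63 + 44.55 + 0.522 = 178.70 m.
ψ₂ = H − z₂ − v₂²/2g = 178.70 − 120.82 − 0.070 = 57.81 m.
P₂ = ρgψ₂ = 1000 × 9.81 × 57.81 ≈ 567 kPa.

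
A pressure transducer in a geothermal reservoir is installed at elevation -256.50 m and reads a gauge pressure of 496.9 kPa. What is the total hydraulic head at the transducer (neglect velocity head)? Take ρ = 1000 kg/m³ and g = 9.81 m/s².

ψ = P/(ρg) = 496.9×1000 / (1000 × 9.81) = 50.65 m.
h = z + ψ = -256.50 + 50.65 = -205.85 m.

h ≈ -205.85 m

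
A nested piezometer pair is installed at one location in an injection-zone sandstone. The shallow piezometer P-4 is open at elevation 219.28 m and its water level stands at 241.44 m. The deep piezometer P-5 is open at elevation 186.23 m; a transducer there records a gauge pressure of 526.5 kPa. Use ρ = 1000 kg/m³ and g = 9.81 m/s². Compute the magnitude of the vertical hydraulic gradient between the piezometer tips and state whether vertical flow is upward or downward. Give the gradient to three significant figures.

Total head at P-4: h = 241.44 m (water level in the standpipe).
Pressure head at P-5: ψ = P/(ρg) = 526.5×1000 / (1000 × 9.81) = 53.67 m.
Total head at P-5: h = z + ψ = 186.23 + 53.67 = 239.90 m.
Δh = h(P-4) − h(P-5) = 241.44 − 239.90 = 1.54 m.
Vertical separation Δz = 219.28 − 186.23 = 33.05 m.
|i_v| = |Δh| / Δz = 1.54 / 33.05 = 0.0466.
Head is higher in the shallow piezometer, so vertical flow is downward (recharge condition).

|i_v| ≈ 0.0466; vertical flow is downward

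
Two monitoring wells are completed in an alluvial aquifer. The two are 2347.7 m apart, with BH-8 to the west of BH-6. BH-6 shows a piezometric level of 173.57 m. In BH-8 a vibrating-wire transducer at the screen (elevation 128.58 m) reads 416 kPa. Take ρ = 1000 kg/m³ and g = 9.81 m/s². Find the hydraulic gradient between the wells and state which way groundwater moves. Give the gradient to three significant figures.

Total head at BH-6: h = 173.57 m (water level in the piezometer is the total head).
Pressure head at BH-8: ψ = P/(ρg) = 416×1000 / (1000 × 9.81) = 42.41 m.
Total head at BH-8: h = z + ψ = 128.58 + 42.41 = 170.99 m.
Head difference: h(BH-6) − h(BH-8) = 173.57 − 170.99 = 2.58 m.
Hydraulic gradient: i = |Δh| / L = 2.58 / 2347.7 = 0.00110.
Flow is from higher to lower head: from BH-6 toward BH-8, i.e. toward the west.

i ≈ 0.00110; groundwater flows toward the west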